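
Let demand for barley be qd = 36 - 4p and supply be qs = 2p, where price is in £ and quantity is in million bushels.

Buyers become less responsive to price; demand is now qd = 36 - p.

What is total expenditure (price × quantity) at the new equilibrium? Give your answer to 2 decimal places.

288.00

Original equilibrium: 36 - 4p = 2p gives 36 = 6p, so p = 6 and q = 12.
With the change applied: demand qd = 36 - p, supply qs = 2p.
Clearing the new market: 36 - p = 2p, so p = 12 and q = 24.
New expenditure = 12 × 24 = 288.00.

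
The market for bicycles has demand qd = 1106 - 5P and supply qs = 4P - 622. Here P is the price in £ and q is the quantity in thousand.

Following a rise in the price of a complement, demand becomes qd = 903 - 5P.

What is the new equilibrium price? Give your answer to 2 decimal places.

Original equilibrium: 1106 - 5P = 4P - 622 gives 1728 = 9P, so P = 192 and q = 146.
The shock moves the curves to qd = 903 - 5P and qs = 4P - 622.
Setting them equal: 903 - 5P = 4P - 622 → 1525 = 9P, so P = 1525/9 ≈ 169.4444 and q = 502/9 ≈ 55.7778.

169.44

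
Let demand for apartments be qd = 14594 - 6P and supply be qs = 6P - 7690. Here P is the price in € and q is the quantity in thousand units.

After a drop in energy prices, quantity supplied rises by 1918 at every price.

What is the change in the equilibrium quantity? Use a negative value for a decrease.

Solve the original market: 14594 - 6P = 6P - 7690, hence P = 1857 and q = 3452.
The shock moves the curves to qd = 14594 - 6P and qs = 6P - 5772.
Setting them equal: 14594 - 6P = 6P - 5772 → 20366 = 12P, so P = 10183/6 ≈ 1697.1667 and q = 4411.
Δq = 4411 − 3452 = +959.

+959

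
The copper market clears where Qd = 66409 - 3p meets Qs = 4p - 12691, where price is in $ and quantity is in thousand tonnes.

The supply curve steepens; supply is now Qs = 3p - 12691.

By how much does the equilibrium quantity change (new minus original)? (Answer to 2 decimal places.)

-5650.00

Before the shock: 66409 - 3p = 4p - 12691 ⇒ 79100 = 7p ⇒ p = 11300, Q = 32509.
After the shift, demand is Qd = 66409 - 3p and supply is Qs = 3p - 12691.
Equate the new curves: 66409 - 3p = 3p - 12691, giving 79100 = 6p, p = 39550/3 ≈ 13183.3333, Q = 26859.
ΔQ = 26859 − 32509 = -5650.00.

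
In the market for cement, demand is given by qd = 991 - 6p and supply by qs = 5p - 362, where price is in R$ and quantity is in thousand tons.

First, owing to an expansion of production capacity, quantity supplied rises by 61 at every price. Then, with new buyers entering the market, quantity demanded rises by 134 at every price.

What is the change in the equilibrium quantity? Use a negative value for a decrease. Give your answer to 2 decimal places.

+94.18

Initially, 991 - 6p = 5p - 362, so 1353 = 11p and p = 123, q = 253.
The shock moves the curves to qd = 1125 - 6p and qs = 5p - 301.
Setting them equal: 1125 - 6p = 5p - 301 → 1426 = 11p, so p = 1426/11 ≈ 129.6364 and q = 3819/11 ≈ 347.1818.
Δq = 347.1818 − 253 = +94.18.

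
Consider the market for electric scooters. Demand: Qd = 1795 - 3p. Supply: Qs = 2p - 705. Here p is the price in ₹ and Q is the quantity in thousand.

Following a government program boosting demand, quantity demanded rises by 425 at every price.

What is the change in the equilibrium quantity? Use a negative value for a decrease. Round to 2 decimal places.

+170.00

Solve the original market: 1795 - 3p = 2p - 705, hence p = 500 and Q = 295.
The shock moves the curves to Qd = 2220 - 3p and Qs = 2p - 705.
New equilibrium: 2220 - 3p = 2p - 705 ⇒ 2925 = 5p ⇒ p = 585, Q = 465.
ΔQ = 465 − 295 = +170.00.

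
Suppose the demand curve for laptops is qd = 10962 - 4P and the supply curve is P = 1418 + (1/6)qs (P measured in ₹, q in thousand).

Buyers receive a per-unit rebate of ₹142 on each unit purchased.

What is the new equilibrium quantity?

3514.8

Solve the original market: 10962 - 4P = 6P - 8508, hence P = 1947 and q = 3174.
Since buyers' out-of-pocket price is the market price minus the rebate, the effective demand curve becomes qd = 11530 - 4P.
Equate the new curves: 11530 - 4P = 6P - 8508, giving 20038 = 10P, P = 2003.8, q = 3514.8.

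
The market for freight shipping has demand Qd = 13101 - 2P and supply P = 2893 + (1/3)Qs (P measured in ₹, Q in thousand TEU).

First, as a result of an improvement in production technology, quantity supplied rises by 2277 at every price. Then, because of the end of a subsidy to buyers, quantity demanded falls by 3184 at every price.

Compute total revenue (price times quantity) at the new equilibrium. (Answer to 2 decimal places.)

11062323.72

Before the shock: 13101 - 2P = 3P - 8679 ⇒ 21780 = 5P ⇒ P = 4356, Q = 4389.
After the shift, demand is Qd = 9917 - 2P and supply is Qs = 3P - 6402.
New equilibrium: 9917 - 2P = 3P - 6402 ⇒ 16319 = 5P ⇒ P = 3263.8, Q = 3389.4.
New expenditure = 3263.8 × 3389.4 = 11062323.72.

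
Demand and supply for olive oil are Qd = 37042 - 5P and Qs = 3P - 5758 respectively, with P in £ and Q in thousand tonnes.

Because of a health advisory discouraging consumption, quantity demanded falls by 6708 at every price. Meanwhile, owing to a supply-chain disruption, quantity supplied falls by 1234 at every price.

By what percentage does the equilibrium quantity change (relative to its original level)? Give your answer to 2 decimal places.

-31.93

Initially, 37042 - 5P = 3P - 5758, so 42800 = 8P and P = 5350, Q = 10292.
The shock moves the curves to Qd = 30334 - 5P and Qs = 3P - 6992.
New equilibrium: 30334 - 5P = 3P - 6992 ⇒ 37326 = 8P ⇒ P = 4665.75, Q = 7005.25.
%ΔQ = (7005.25 − 10292) / 10292 × 100 = -31.93%.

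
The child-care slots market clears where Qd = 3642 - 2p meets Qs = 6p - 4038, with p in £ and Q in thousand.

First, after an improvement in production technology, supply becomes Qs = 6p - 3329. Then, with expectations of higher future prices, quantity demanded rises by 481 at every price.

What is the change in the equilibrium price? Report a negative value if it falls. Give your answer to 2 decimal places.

-28.50

Initially, 3642 - 2p = 6p - 4038, so 7680 = 8p and p = 960, Q = 1722.
The shock moves the curves to Qd = 4123 - 2p and Qs = 6p - 3329.
Setting them equal: 4123 - 2p = 6p - 3329 → 7452 = 8p, so p = 931.5 and Q = 2260.
Δp = 931.5 − 960 = -28.50.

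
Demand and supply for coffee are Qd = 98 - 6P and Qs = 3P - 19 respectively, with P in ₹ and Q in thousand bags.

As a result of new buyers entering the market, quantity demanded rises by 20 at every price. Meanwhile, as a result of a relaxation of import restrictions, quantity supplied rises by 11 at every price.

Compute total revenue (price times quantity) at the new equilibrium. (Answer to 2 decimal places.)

476.00

Solve the original market: 98 - 6P = 3P - 19, hence P = 13 and Q = 20.
The new curves are Qd = 118 - 6P (demand) and Qs = 3P - 8 (supply).
Clearing the new market: 118 - 6P = 3P - 8, so P = 14 and Q = 34.
New expenditure = 14 × 34 = 476.00.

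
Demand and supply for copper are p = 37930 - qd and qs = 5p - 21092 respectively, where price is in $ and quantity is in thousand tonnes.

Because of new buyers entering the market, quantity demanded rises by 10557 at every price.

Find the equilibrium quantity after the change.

36890.5

Initially, 37930 - p = 5p - 21092, so 59022 = 6p and p = 9837, q = 28093.
The shock moves the curves to qd = 48487 - p and qs = 5p - 21092.
New equilibrium: 48487 - p = 5p - 21092 ⇒ 69579 = 6p ⇒ p = 11596.5, q = 36890.5.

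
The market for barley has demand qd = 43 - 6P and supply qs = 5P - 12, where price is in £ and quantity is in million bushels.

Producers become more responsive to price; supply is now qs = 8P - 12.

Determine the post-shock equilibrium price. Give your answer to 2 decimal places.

Initially, 43 - 6P = 5P - 12, so 55 = 11P and P = 5, q = 13.
With the change applied: demand qd = 43 - 6P, supply qs = 8P - 12.
Setting them equal: 43 - 6P = 8P - 12 → 55 = 14P, so P = 55/14 ≈ 3.9286 and q = 136/7 ≈ 19.4286.

3.93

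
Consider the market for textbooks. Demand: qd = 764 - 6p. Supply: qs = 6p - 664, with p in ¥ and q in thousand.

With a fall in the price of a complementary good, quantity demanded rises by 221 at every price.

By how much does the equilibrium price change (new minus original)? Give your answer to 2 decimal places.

+18.42

Original equilibrium: 764 - 6p = 6p - 664 gives 1428 = 12p, so p = 119 and q = 50.
After the shift, demand is qd = 985 - 6p and supply is qs = 6p - 664.
Setting them equal: 985 - 6p = 6p - 664 → 1649 = 12p, so p = 1649/12 ≈ 137.4167 and q = 160.5.
Δp = 137.4167 − 119 = +18.42.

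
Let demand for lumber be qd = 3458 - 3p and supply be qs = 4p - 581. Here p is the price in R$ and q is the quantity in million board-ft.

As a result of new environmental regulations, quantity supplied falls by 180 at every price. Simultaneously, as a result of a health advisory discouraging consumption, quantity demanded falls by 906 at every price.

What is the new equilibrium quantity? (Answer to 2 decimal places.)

1132.14

Original equilibrium: 3458 - 3p = 4p - 581 gives 4039 = 7p, so p = 577 and q = 1727.
After the shift, demand is qd = 2552 - 3p and supply is qs = 4p - 761.
Equate the new curves: 2552 - 3p = 4p - 761, giving 3313 = 7p, p = 3313/7 ≈ 473.2857, q = 7925/7 ≈ 1132.1429.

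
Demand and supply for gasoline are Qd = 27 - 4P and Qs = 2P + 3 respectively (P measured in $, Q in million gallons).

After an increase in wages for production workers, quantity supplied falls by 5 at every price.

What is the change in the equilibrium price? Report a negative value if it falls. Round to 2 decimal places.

+0.83

Solve the original market: 27 - 4P = 2P + 3, hence P = 4 and Q = 11.
After the shift, demand is Qd = 27 - 4P and supply is Qs = 2P - 2.
Equate the new curves: 27 - 4P = 2P - 2, giving 29 = 6P, P = 29/6 ≈ 4.8333, Q = 23/3 ≈ 7.6667.
ΔP = 4.8333 − 4 = +0.83.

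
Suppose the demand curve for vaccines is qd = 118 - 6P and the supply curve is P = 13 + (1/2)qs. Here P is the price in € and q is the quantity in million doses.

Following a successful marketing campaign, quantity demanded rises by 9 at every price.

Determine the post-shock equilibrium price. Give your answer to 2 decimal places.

19.13

Before the shock: 118 - 6P = 2P - 26 ⇒ 144 = 8P ⇒ P = 18, q = 10.
The shock moves the curves to qd = 127 - 6P and qs = 2P - 26.
Setting them equal: 127 - 6P = 2P - 26 → 153 = 8P, so P = 19.125 and q = 12.25.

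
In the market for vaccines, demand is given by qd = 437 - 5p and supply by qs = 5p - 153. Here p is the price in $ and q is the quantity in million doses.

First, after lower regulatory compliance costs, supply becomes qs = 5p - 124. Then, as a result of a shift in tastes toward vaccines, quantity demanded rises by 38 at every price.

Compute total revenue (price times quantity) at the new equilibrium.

Initially, 437 - 5p = 5p - 153, so 590 = 10p and p = 59, q = 142.
The new curves are qd = 475 - 5p (demand) and qs = 5p - 124 (supply).
Equate the new curves: 475 - 5p = 5p - 124, giving 599 = 10p, p = 59.9, q = 175.5.
New expenditure = 59.9 × 175.5 = 10512.45.

10512.45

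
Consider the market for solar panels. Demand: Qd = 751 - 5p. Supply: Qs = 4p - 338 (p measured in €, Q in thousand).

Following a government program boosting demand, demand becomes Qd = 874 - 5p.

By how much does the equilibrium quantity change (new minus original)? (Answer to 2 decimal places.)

Original equilibrium: 751 - 5p = 4p - 338 gives 1089 = 9p, so p = 121 and Q = 146.
The new curves are Qd = 874 - 5p (demand) and Qs = 4p - 338 (supply).
Equate the new curves: 874 - 5p = 4p - 338, giving 1212 = 9p, p = 404/3 ≈ 134.6667, Q = 602/3 ≈ 200.6667.
ΔQ = 200.6667 − 146 = +54.67.

+54.67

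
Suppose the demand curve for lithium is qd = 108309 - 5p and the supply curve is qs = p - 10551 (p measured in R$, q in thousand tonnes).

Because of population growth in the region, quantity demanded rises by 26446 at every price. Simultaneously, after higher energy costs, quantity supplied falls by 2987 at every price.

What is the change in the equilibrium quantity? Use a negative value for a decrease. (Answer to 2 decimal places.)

Initially, 108309 - 5p = p - 10551, so 118860 = 6p and p = 19810, q = 9259.
After the shift, demand is qd = 134755 - 5p and supply is qs = p - 13538.
Clearing the new market: 134755 - 5p = p - 13538, so p = 24715.5 and q = 11177.5.
Δq = 11177.5 − 9259 = +1918.50.

+1918.50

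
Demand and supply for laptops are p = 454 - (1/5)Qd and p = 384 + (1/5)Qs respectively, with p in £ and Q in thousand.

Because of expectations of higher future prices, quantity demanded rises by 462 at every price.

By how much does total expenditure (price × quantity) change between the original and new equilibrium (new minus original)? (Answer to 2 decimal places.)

+115546.20

Before the shock: 2270 - 5p = 5p - 1920 ⇒ 4190 = 10p ⇒ p = 419, Q = 175.
The shock moves the curves to Qd = 2732 - 5p and Qs = 5p - 1920.
Equate the new curves: 2732 - 5p = 5p - 1920, giving 4652 = 10p, p = 465.2, Q = 406.
Expenditure moves from 419×175 = 73325 to 465.2×406 = 188871.2; change = +115546.20.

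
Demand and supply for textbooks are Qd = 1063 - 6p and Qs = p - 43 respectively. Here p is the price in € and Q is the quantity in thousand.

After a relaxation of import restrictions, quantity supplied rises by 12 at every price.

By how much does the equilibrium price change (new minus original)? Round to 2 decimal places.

Before the shock: 1063 - 6p = p - 43 ⇒ 1106 = 7p ⇒ p = 158, Q = 115.
After the shift, demand is Qd = 1063 - 6p and supply is Qs = p - 31.
New equilibrium: 1063 - 6p = p - 31 ⇒ 1094 = 7p ⇒ p = 1094/7 ≈ 156.2857, Q = 877/7 ≈ 125.2857.
Δp = 156.2857 − 158 = -1.71.

-1.71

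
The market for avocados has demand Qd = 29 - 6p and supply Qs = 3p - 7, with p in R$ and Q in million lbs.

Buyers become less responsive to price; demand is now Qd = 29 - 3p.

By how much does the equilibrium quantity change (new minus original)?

Solve the original market: 29 - 6p = 3p - 7, hence p = 4 and Q = 5.
After the shift, demand is Qd = 29 - 3p and supply is Qs = 3p - 7.
Equate the new curves: 29 - 3p = 3p - 7, giving 36 = 6p, p = 6, Q = 11.
ΔQ = 11 − 5 = +6.

+6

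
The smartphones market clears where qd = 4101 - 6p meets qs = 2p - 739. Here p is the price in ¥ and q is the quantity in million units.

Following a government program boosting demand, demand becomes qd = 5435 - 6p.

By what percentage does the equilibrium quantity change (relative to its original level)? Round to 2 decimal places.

Initially, 4101 - 6p = 2p - 739, so 4840 = 8p and p = 605, q = 471.
The new curves are qd = 5435 - 6p (demand) and qs = 2p - 739 (supply).
Clearing the new market: 5435 - 6p = 2p - 739, so p = 771.75 and q = 804.5.
%Δq = (804.5 − 471) / 471 × 100 = +70.81%.

+70.81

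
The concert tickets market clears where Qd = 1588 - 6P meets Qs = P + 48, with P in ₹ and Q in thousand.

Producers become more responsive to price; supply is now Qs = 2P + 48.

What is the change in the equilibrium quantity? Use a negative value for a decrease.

+165

Initially, 1588 - 6P = P + 48, so 1540 = 7P and P = 220, Q = 268.
The new curves are Qd = 1588 - 6P (demand) and Qs = 2P + 48 (supply).
Clearing the new market: 1588 - 6P = 2P + 48, so P = 192.5 and Q = 433.
ΔQ = 433 − 268 = +165.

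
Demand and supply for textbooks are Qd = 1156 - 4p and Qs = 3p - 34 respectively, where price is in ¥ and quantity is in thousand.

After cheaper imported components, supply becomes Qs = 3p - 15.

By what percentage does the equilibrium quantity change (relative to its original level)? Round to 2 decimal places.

+2.28

Initially, 1156 - 4p = 3p - 34, so 1190 = 7p and p = 170, Q = 476.
After the shift, demand is Qd = 1156 - 4p and supply is Qs = 3p - 15.
Clearing the new market: 1156 - 4p = 3p - 15, so p = 1171/7 ≈ 167.2857 and Q = 3408/7 ≈ 486.8571.
%ΔQ = (486.8571 − 476) / 476 × 100 = +2.28%.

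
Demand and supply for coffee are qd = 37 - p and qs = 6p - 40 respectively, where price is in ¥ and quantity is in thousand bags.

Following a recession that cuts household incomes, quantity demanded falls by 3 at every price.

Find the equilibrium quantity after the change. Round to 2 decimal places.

23.43

Initially, 37 - p = 6p - 40, so 77 = 7p and p = 11, q = 26.
After the shift, demand is qd = 34 - p and supply is qs = 6p - 40.
New equilibrium: 34 - p = 6p - 40 ⇒ 74 = 7p ⇒ p = 74/7 ≈ 10.5714, q = 164/7 ≈ 23.4286.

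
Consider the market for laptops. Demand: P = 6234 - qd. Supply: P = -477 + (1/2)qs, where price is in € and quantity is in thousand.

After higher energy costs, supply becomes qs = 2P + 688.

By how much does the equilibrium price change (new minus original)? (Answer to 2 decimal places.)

+88.67

Original equilibrium: 6234 - P = 2P + 954 gives 5280 = 3P, so P = 1760 and q = 4474.
After the shift, demand is qd = 6234 - P and supply is qs = 2P + 688.
Equate the new curves: 6234 - P = 2P + 688, giving 5546 = 3P, P = 5546/3 ≈ 1848.6667, q = 13156/3 ≈ 4385.3333.
ΔP = 1848.6667 − 1760 = +88.67.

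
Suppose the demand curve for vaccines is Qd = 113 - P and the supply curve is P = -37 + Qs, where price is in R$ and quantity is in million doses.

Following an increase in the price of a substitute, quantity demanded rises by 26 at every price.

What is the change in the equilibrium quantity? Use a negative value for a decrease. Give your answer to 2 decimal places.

+13.00

Before the shock: 113 - P = P + 37 ⇒ 76 = 2P ⇒ P = 38, Q = 75.
The shock moves the curves to Qd = 139 - P and Qs = P + 37.
Equate the new curves: 139 - P = P + 37, giving 102 = 2P, P = 51, Q = 88.
ΔQ = 88 − 75 = +13.00.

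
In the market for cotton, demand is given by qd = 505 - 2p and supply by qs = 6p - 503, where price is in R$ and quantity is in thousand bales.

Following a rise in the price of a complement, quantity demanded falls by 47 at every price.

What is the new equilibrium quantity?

217.75

Solve the original market: 505 - 2p = 6p - 503, hence p = 126 and q = 253.
The new curves are qd = 458 - 2p (demand) and qs = 6p - 503 (supply).
Clearing the new market: 458 - 2p = 6p - 503, so p = 120.125 and q = 217.75.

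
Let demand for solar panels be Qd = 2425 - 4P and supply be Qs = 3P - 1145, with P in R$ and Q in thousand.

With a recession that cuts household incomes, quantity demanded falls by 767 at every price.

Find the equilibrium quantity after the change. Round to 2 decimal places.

56.29

Initially, 2425 - 4P = 3P - 1145, so 3570 = 7P and P = 510, Q = 385.
With the change applied: demand Qd = 1658 - 4P, supply Qs = 3P - 1145.
New equilibrium: 1658 - 4P = 3P - 1145 ⇒ 2803 = 7P ⇒ P = 2803/7 ≈ 400.4286, Q = 394/7 ≈ 56.2857.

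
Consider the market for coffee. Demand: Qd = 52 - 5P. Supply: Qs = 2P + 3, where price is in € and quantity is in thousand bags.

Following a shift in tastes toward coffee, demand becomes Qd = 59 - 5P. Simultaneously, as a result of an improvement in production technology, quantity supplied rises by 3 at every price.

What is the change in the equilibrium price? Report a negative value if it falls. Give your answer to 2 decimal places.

+0.57

Original equilibrium: 52 - 5P = 2P + 3 gives 49 = 7P, so P = 7 and Q = 17.
The shock moves the curves to Qd = 59 - 5P and Qs = 2P + 6.
Setting them equal: 59 - 5P = 2P + 6 → 53 = 7P, so P = 53/7 ≈ 7.5714 and Q = 148/7 ≈ 21.1429.
ΔP = 7.5714 − 7 = +0.57.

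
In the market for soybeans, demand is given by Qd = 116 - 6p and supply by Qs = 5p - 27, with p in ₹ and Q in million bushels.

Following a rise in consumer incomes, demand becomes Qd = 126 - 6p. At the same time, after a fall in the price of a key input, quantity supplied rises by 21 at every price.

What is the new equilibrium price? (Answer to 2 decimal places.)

Solve the original market: 116 - 6p = 5p - 27, hence p = 13 and Q = 38.
The shock moves the curves to Qd = 126 - 6p and Qs = 5p - 6.
Setting them equal: 126 - 6p = 5p - 6 → 132 = 11p, so p = 12 and Q = 54.

12.00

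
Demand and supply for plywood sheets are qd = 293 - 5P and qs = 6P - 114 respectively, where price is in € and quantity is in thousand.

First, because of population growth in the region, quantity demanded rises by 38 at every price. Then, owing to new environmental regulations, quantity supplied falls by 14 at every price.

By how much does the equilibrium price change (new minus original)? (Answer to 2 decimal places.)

Solve the original market: 293 - 5P = 6P - 114, hence P = 37 and q = 108.
The shock moves the curves to qd = 331 - 5P and qs = 6P - 128.
Equate the new curves: 331 - 5P = 6P - 128, giving 459 = 11P, P = 459/11 ≈ 41.7273, q = 1346/11 ≈ 122.3636.
ΔP = 41.7273 − 37 = +4.73.

+4.73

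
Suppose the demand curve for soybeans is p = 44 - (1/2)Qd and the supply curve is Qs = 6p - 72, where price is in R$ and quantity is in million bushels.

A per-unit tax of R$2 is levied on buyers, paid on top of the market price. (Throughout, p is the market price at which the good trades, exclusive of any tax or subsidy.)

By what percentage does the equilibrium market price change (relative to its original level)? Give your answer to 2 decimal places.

Original equilibrium: 88 - 2p = 6p - 72 gives 160 = 8p, so p = 20 and Q = 48.
Since buyers pay the price plus the tax, the effective demand curve becomes Qd = 84 - 2p.
Setting them equal: 84 - 2p = 6p - 72 → 156 = 8p, so p = 19.5 and Q = 45.
%Δp = (19.5 − 20) / 20 × 100 = -2.50%.

-2.50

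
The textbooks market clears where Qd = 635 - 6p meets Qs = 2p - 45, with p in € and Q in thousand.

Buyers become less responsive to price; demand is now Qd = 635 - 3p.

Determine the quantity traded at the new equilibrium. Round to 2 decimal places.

Before the shock: 635 - 6p = 2p - 45 ⇒ 680 = 8p ⇒ p = 85, Q = 125.
With the change applied: demand Qd = 635 - 3p, supply Qs = 2p - 45.
New equilibrium: 635 - 3p = 2p - 45 ⇒ 680 = 5p ⇒ p = 136, Q = 227.

227.00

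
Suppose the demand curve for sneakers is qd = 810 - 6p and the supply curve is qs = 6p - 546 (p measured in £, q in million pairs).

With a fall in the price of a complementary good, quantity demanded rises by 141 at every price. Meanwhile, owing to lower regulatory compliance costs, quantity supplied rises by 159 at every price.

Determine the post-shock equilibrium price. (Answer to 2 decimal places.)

Initially, 810 - 6p = 6p - 546, so 1356 = 12p and p = 113, q = 132.
The new curves are qd = 951 - 6p (demand) and qs = 6p - 387 (supply).
Equate the new curves: 951 - 6p = 6p - 387, giving 1338 = 12p, p = 111.5, q = 282.

111.50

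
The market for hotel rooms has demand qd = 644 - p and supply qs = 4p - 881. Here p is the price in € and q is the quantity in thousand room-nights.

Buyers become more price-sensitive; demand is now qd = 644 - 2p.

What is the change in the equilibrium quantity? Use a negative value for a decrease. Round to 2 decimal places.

-203.33

Solve the original market: 644 - p = 4p - 881, hence p = 305 and q = 339.
The new curves are qd = 644 - 2p (demand) and qs = 4p - 881 (supply).
New equilibrium: 644 - 2p = 4p - 881 ⇒ 1525 = 6p ⇒ p = 1525/6 ≈ 254.1667, q = 407/3 ≈ 135.6667.
Δq = 135.6667 − 339 = -203.33.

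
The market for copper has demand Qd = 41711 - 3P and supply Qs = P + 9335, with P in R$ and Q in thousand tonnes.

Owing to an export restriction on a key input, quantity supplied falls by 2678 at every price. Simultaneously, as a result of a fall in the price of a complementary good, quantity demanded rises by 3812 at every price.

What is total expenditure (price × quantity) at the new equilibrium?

159093112.75

Solve the original market: 41711 - 3P = P + 9335, hence P = 8094 and Q = 17429.
With the change applied: demand Qd = 45523 - 3P, supply Qs = P + 6657.
Clearing the new market: 45523 - 3P = P + 6657, so P = 9716.5 and Q = 16373.5.
New expenditure = 9716.5 × 16373.5 = 159093112.75.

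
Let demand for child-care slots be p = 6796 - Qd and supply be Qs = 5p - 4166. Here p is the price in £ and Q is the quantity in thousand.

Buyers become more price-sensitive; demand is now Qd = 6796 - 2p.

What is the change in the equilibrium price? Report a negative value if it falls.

Before the shock: 6796 - p = 5p - 4166 ⇒ 10962 = 6p ⇒ p = 1827, Q = 4969.
The new curves are Qd = 6796 - 2p (demand) and Qs = 5p - 4166 (supply).
Clearing the new market: 6796 - 2p = 5p - 4166, so p = 1566 and Q = 3664.
Δp = 1566 − 1827 = -261.

-261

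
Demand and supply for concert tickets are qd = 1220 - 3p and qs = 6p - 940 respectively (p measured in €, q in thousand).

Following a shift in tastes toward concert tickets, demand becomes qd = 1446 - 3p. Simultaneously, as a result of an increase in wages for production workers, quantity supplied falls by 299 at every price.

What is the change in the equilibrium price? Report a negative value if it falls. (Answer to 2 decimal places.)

+58.33

Before the shock: 1220 - 3p = 6p - 940 ⇒ 2160 = 9p ⇒ p = 240, q = 500.
The shock moves the curves to qd = 1446 - 3p and qs = 6p - 1239.
Clearing the new market: 1446 - 3p = 6p - 1239, so p = 895/3 ≈ 298.3333 and q = 551.
Δp = 298.3333 − 240 = +58.33.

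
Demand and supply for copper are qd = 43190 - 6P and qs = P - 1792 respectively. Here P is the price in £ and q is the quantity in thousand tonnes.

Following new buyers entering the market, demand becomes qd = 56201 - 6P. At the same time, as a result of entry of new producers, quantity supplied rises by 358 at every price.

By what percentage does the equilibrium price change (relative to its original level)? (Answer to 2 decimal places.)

Solve the original market: 43190 - 6P = P - 1792, hence P = 6426 and q = 4634.
The shock moves the curves to qd = 56201 - 6P and qs = P - 1434.
New equilibrium: 56201 - 6P = P - 1434 ⇒ 57635 = 7P ⇒ P = 57635/7 ≈ 8233.5714, q = 47597/7 ≈ 6799.5714.
%ΔP = (8233.5714 − 6426) / 6426 × 100 = +28.13%.

+28.13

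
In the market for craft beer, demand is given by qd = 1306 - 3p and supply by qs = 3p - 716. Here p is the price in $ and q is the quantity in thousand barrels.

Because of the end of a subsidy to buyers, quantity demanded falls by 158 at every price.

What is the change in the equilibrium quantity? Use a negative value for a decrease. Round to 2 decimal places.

-79.00

Original equilibrium: 1306 - 3p = 3p - 716 gives 2022 = 6p, so p = 337 and q = 295.
With the change applied: demand qd = 1148 - 3p, supply qs = 3p - 716.
New equilibrium: 1148 - 3p = 3p - 716 ⇒ 1864 = 6p ⇒ p = 932/3 ≈ 310.6667, q = 216.
Δq = 216 − 295 = -79.00.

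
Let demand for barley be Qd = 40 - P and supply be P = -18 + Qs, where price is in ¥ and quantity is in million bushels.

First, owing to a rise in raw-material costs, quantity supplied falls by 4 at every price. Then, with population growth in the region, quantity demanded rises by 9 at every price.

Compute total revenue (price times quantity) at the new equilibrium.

Before the shock: 40 - P = P + 18 ⇒ 22 = 2P ⇒ P = 11, Q = 29.
The shock moves the curves to Qd = 49 - P and Qs = P + 14.
Equate the new curves: 49 - P = P + 14, giving 35 = 2P, P = 17.5, Q = 31.5.
New expenditure = 17.5 × 31.5 = 551.25.

551.25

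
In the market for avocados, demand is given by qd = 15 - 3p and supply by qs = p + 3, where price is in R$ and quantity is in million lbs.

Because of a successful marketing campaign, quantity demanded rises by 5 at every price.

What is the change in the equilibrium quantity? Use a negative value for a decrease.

+1.25

Original equilibrium: 15 - 3p = p + 3 gives 12 = 4p, so p = 3 and q = 6.
The new curves are qd = 20 - 3p (demand) and qs = p + 3 (supply).
Clearing the new market: 20 - 3p = p + 3, so p = 4.25 and q = 7.25.
Δq = 7.25 − 6 = +1.25.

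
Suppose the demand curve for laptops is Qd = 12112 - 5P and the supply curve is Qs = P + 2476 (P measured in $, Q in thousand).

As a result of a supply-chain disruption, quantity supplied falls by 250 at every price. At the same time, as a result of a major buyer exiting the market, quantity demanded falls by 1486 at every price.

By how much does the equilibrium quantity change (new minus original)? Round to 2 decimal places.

-456.00

Original equilibrium: 12112 - 5P = P + 2476 gives 9636 = 6P, so P = 1606 and Q = 4082.
The new curves are Qd = 10626 - 5P (demand) and Qs = P + 2226 (supply).
Clearing the new market: 10626 - 5P = P + 2226, so P = 1400 and Q = 3626.
ΔQ = 3626 − 4082 = -456.00.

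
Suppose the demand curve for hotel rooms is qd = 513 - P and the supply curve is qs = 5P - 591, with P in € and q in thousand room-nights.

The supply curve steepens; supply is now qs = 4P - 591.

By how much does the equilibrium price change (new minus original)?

+36.8

Before the shock: 513 - P = 5P - 591 ⇒ 1104 = 6P ⇒ P = 184, q = 329.
The new curves are qd = 513 - P (demand) and qs = 4P - 591 (supply).
Clearing the new market: 513 - P = 4P - 591, so P = 220.8 and q = 292.2.
ΔP = 220.8 − 184 = +36.8.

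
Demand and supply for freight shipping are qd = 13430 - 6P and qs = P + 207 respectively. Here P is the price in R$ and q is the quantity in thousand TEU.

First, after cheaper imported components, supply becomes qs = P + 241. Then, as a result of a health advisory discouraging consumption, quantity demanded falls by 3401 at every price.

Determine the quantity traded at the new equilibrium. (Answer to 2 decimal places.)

Solve the original market: 13430 - 6P = P + 207, hence P = 1889 and q = 2096.
The shock moves the curves to qd = 10029 - 6P and qs = P + 241.
New equilibrium: 10029 - 6P = P + 241 ⇒ 9788 = 7P ⇒ P = 9788/7 ≈ 1398.2857, q = 11475/7 ≈ 1639.2857.

1639.29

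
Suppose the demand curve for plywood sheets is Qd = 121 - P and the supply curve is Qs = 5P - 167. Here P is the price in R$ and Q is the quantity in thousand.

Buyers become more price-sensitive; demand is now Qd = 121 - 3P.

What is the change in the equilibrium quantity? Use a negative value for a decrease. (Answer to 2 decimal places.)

Solve the original market: 121 - P = 5P - 167, hence P = 48 and Q = 73.
With the change applied: demand Qd = 121 - 3P, supply Qs = 5P - 167.
Setting them equal: 121 - 3P = 5P - 167 → 288 = 8P, so P = 36 and Q = 13.
ΔQ = 13 − 73 = -60.00.

-60.00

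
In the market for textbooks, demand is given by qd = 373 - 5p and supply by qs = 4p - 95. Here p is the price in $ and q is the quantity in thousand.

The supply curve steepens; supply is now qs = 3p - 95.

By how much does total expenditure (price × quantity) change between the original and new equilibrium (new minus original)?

-1166.75

Original equilibrium: 373 - 5p = 4p - 95 gives 468 = 9p, so p = 52 and q = 113.
The shock moves the curves to qd = 373 - 5p and qs = 3p - 95.
Clearing the new market: 373 - 5p = 3p - 95, so p = 58.5 and q = 80.5.
Expenditure moves from 52×113 = 5876 to 58.5×80.5 = 4709.25; change = -1166.75.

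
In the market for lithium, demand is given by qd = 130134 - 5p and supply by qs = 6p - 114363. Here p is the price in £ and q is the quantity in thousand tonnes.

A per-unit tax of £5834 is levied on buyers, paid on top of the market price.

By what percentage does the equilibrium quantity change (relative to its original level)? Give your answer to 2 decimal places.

Initially, 130134 - 5p = 6p - 114363, so 244497 = 11p and p = 22227, q = 18999.
Since buyers pay the price plus the tax, the effective demand curve becomes qd = 100964 - 5p.
Clearing the new market: 100964 - 5p = 6p - 114363, so p = 215327/11 ≈ 19575.1818 and q = 33969/11 ≈ 3088.0909.
%Δq = (3088.0909 − 18999) / 18999 × 100 = -83.75%.

-83.75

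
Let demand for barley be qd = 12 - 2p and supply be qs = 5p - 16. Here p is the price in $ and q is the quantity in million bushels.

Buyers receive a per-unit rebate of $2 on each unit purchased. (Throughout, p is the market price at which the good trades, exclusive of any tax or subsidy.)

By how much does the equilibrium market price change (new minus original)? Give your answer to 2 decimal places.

Solve the original market: 12 - 2p = 5p - 16, hence p = 4 and q = 4.
Since buyers' out-of-pocket price is the market price minus the rebate, the effective demand curve becomes qd = 16 - 2p.
New equilibrium: 16 - 2p = 5p - 16 ⇒ 32 = 7p ⇒ p = 32/7 ≈ 4.5714, q = 48/7 ≈ 6.8571.
Δp = 4.5714 − 4 = +0.57.

+0.57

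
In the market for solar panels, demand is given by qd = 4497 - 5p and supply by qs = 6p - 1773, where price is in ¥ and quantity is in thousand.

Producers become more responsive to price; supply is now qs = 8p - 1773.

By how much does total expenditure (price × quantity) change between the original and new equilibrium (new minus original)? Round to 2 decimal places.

+67044.14

Initially, 4497 - 5p = 6p - 1773, so 6270 = 11p and p = 570, q = 1647.
After the shift, demand is qd = 4497 - 5p and supply is qs = 8p - 1773.
Setting them equal: 4497 - 5p = 8p - 1773 → 6270 = 13p, so p = 6270/13 ≈ 482.3077 and q = 27111/13 ≈ 2085.4615.
Expenditure moves from 570×1647 = 938790 to 482.3077×2085.4615 = 1005834.1420; change = +67044.14.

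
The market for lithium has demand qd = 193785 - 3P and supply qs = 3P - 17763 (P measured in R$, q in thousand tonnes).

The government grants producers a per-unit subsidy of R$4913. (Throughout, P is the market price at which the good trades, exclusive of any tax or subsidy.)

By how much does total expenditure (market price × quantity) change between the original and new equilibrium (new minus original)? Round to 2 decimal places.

+25531632.75

Solve the original market: 193785 - 3P = 3P - 17763, hence P = 35258 and q = 88011.
Since sellers receive the price plus the subsidy, the effective supply curve becomes qs = 3P - 3024.
Equate the new curves: 193785 - 3P = 3P - 3024, giving 196809 = 6P, P = 32801.5, q = 95380.5.
Expenditure moves from 35258×88011 = 3103091838 to 32801.5×95380.5 = 3128623470.75; change = +25531632.75.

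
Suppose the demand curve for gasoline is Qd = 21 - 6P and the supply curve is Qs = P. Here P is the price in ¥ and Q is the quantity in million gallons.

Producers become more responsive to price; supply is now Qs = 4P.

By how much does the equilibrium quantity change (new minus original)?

+5.4

Initially, 21 - 6P = P, so 21 = 7P and P = 3, Q = 3.
The shock moves the curves to Qd = 21 - 6P and Qs = 4P.
New equilibrium: 21 - 6P = 4P ⇒ 21 = 10P ⇒ P = 2.1, Q = 8.4.
ΔQ = 8.4 − 3 = +5.4.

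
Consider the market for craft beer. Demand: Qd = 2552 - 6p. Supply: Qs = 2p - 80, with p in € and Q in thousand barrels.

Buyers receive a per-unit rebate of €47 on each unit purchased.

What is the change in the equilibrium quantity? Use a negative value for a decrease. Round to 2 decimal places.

Original equilibrium: 2552 - 6p = 2p - 80 gives 2632 = 8p, so p = 329 and Q = 578.
Since buyers' out-of-pocket price is the market price minus the rebate, the effective demand curve becomes Qd = 2834 - 6p.
Clearing the new market: 2834 - 6p = 2p - 80, so p = 364.25 and Q = 648.5.
ΔQ = 648.5 − 578 = +70.50.

+70.50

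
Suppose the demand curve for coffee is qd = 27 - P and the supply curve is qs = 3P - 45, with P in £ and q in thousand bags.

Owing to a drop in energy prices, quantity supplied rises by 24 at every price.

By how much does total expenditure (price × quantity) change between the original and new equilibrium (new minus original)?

Solve the original market: 27 - P = 3P - 45, hence P = 18 and q = 9.
The shock moves the curves to qd = 27 - P and qs = 3P - 21.
New equilibrium: 27 - P = 3P - 21 ⇒ 48 = 4P ⇒ P = 12, q = 15.
Expenditure moves from 18×9 = 162 to 12×15 = 180; change = +18.

+18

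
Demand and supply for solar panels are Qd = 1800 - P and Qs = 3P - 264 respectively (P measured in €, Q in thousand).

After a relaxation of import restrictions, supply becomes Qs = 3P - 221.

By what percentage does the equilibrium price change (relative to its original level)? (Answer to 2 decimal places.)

-2.08

Initially, 1800 - P = 3P - 264, so 2064 = 4P and P = 516, Q = 1284.
With the change applied: demand Qd = 1800 - P, supply Qs = 3P - 221.
Clearing the new market: 1800 - P = 3P - 221, so P = 505.25 and Q = 1294.75.
%ΔP = (505.25 − 516) / 516 × 100 = -2.08%.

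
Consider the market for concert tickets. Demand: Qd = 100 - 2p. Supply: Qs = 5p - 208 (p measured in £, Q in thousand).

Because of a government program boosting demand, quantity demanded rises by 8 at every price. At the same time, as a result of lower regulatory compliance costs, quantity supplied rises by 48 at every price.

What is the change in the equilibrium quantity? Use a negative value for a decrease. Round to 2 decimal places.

+19.43

Original equilibrium: 100 - 2p = 5p - 208 gives 308 = 7p, so p = 44 and Q = 12.
After the shift, demand is Qd = 108 - 2p and supply is Qs = 5p - 160.
Equate the new curves: 108 - 2p = 5p - 160, giving 268 = 7p, p = 268/7 ≈ 38.2857, Q = 220/7 ≈ 31.4286.
ΔQ = 31.4286 − 12 = +19.43.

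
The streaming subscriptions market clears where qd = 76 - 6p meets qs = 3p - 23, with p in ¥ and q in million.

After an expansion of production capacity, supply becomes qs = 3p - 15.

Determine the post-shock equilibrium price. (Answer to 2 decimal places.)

Solve the original market: 76 - 6p = 3p - 23, hence p = 11 and q = 10.
The new curves are qd = 76 - 6p (demand) and qs = 3p - 15 (supply).
New equilibrium: 76 - 6p = 3p - 15 ⇒ 91 = 9p ⇒ p = 91/9 ≈ 10.1111, q = 46/3 ≈ 15.3333.

10.11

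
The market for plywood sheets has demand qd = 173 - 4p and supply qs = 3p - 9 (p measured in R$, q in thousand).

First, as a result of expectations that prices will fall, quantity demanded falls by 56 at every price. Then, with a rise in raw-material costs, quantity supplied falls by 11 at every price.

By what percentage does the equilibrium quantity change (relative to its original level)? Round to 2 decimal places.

Solve the original market: 173 - 4p = 3p - 9, hence p = 26 and q = 69.
The shock moves the curves to qd = 117 - 4p and qs = 3p - 20.
Equate the new curves: 117 - 4p = 3p - 20, giving 137 = 7p, p = 137/7 ≈ 19.5714, q = 271/7 ≈ 38.7143.
%Δq = (38.7143 − 69) / 69 × 100 = -43.89%.

-43.89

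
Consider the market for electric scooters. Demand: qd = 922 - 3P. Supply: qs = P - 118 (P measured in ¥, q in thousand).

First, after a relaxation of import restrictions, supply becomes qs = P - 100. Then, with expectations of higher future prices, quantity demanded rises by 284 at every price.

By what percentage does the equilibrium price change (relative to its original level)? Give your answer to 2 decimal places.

Original equilibrium: 922 - 3P = P - 118 gives 1040 = 4P, so P = 260 and q = 142.
After the shift, demand is qd = 1206 - 3P and supply is qs = P - 100.
Equate the new curves: 1206 - 3P = P - 100, giving 1306 = 4P, P = 326.5, q = 226.5.
%ΔP = (326.5 − 260) / 260 × 100 = +25.58%.

+25.58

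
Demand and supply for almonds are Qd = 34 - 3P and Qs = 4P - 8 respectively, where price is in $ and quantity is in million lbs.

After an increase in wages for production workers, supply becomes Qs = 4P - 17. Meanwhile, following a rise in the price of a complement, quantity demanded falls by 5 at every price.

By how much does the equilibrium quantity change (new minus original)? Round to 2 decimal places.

-6.71

Before the shock: 34 - 3P = 4P - 8 ⇒ 42 = 7P ⇒ P = 6, Q = 16.
The shock moves the curves to Qd = 29 - 3P and Qs = 4P - 17.
Setting them equal: 29 - 3P = 4P - 17 → 46 = 7P, so P = 46/7 ≈ 6.5714 and Q = 65/7 ≈ 9.2857.
ΔQ = 9.2857 − 16 = -6.71.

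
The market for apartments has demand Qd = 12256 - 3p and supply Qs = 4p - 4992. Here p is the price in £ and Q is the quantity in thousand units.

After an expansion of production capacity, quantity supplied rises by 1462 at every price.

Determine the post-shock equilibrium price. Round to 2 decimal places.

2255.14

Initially, 12256 - 3p = 4p - 4992, so 17248 = 7p and p = 2464, Q = 4864.
After the shift, demand is Qd = 12256 - 3p and supply is Qs = 4p - 3530.
Setting them equal: 12256 - 3p = 4p - 3530 → 15786 = 7p, so p = 15786/7 ≈ 2255.1429 and Q = 38434/7 ≈ 5490.5714.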